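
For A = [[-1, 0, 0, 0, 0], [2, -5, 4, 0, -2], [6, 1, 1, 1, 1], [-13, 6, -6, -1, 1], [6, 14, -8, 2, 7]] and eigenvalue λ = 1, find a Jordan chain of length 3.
We seek v_1 ∈ ker((A - I)^3) \ ker((A - I)^2), then set v_{i+1} = (A - I) v_i.

One such chain is v_1 = [[0, -1, -4, 6, -5]]^T, v_2 = [[0, 0, 0, 1, 0]]^T, v_3 = [[0, 0, 1, -2, 2]]^T. Check: (A - I) v_3 = [[0, 0, 0, 0, 0]]^T = 0.

v_1 = [[0, -1, -4, 6, -5]]^T, v_2 = [[0, 0, 0, 1, 0]]^T, v_3 = [[0, 0, 1, -2, 2]]^T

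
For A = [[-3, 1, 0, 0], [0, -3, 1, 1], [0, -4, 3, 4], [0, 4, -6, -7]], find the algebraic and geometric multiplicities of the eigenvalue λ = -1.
algebraic multiplicity 1, geometric multiplicity 1

The characteristic polynomial is (x + 1)(x + 3)^3, so the factor x + 1 appears with exponent 1: the algebraic multiplicity is 1.

rank(A + I) = 3, so the eigenspace has dimension 4 - 3 = 1: the geometric multiplicity is 1.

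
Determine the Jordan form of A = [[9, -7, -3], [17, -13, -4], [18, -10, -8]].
The characteristic polynomial is det(xI - A) = (x + 4)^3, so the eigenvalues are -4 (algebraic multiplicity 3).

For λ = -4: rank(A + 4I) = 2, rank((A + 4I)^2) = 1, rank((A + 4I)^3) = 0. The eigenspace has dimension 3 - 2 = 1, so there is 1 Jordan block; the rank sequence gives block sizes [3].

Assembling the blocks gives the Jordan form J above.

J = [[-4, 1, 0], [0, -4, 1], [0, 0, -4]]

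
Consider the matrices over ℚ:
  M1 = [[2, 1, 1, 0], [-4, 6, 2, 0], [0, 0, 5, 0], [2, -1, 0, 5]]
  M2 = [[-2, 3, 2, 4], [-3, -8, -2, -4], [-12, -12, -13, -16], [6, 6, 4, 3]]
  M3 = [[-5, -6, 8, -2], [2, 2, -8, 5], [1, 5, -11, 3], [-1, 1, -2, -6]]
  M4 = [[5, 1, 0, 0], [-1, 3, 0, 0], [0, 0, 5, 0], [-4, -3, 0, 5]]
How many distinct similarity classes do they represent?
3 classes: {M1, M4}, {M2}, {M3}

Characteristic polynomials: χ_{M1} = (x - 5)^2(x - 4)^2, χ_{M2} = (x + 5)^4, χ_{M3} = (x + 5)^4, χ_{M4} = (x - 5)^2(x - 4)^2.

{M1, M4}: invariant factors x - 5, (x - 5)(x - 4)^2.

{M2}: invariant factors x + 5, x + 5, (x + 5)^2.

{M3}: invariant factors x + 5, (x + 5)^3.

Matrices are similar if and only if their invariant-factor lists agree; the partition into similarity classes is {M1, M4}, {M2}, {M3}.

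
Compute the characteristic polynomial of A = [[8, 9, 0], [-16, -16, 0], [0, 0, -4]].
xI - A = [[x - 8, -9, 0], [16, x + 16, 0], [0, 0, x + 4]].

Expanding det(xI - A) along the first row:
det(xI - A) = + (x - 8)·det([[x + 16, 0], [0, x + 4]]) - (-9)·det([[16, 0], [0, x + 4]]) + (0)·det([[16, x + 16], [0, 0]]).

Evaluating gives χ_A(x) = x^3 + 12x^2 + 48x + 64 = (x + 4)^3.

χ_A(x) = (x + 4)^3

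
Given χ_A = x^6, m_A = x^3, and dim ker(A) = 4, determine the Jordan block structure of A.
λ = 0: algebraic multiplicity 6 (exponent in χ_A), largest block size 3 (exponent in m_A), 4 blocks (geometric multiplicity). These force block sizes [3, 1, 1, 1].

Jordan blocks: (0, 3), (0, 1), (0, 1), (0, 1)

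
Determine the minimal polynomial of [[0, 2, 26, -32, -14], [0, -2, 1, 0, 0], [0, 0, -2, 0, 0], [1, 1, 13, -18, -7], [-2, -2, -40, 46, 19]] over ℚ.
m_A(x) = (x - 5)(x + 2)^3

The characteristic polynomial factors as (x - 5)(x + 2)^4. The minimal polynomial is ∏(x - λ)^{k_λ} where k_λ is the size of the largest Jordan block at λ.

For λ = -2: rank(A + 2I) = 3, and the largest Jordan block has size 3 (the smallest k with rank((A + 2I)^k) = rank((A + 2I)^(k+1))).
For λ = 5: rank(A - 5I) = 4, and the largest Jordan block has size 1 (the smallest k with rank((A - 5I)^k) = rank((A - 5I)^(k+1))).

So m_A(x) = (x - 5)(x + 2)^3.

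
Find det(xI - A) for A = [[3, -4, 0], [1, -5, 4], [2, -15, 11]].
χ_A(x) = (x - 3)^3

xI - A = [[x - 3, 4, 0], [-1, x + 5, -4], [-2, 15, x - 11]].

Expanding det(xI - A) along the first row:
det(xI - A) = + (x - 3)·det([[x + 5, -4], [15, x - 11]]) - (4)·det([[-1, -4], [-2, x - 11]]) + (0)·det([[-1, x + 5], [-2, 15]]).

Evaluating gives χ_A(x) = x^3 - 9x^2 + 27x - 27 = (x - 3)^3.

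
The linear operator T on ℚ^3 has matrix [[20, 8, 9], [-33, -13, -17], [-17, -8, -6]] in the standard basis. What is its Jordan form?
J = [[-5, 0, 0], [0, 3, 1], [0, 0, 3]]

The characteristic polynomial is det(xI - A) = (x - 3)^2(x + 5), so the eigenvalues are -5 (algebraic multiplicity 1), 3 (algebraic multiplicity 2).

For λ = -5: algebraic multiplicity 1 gives one 1×1 block.

For λ = 3: rank(A - 3I) = 2, rank((A - 3I)^2) = 1. The eigenspace has dimension 3 - 2 = 1, so there is 1 Jordan block; the rank sequence gives block sizes [2].

Assembling the blocks gives the Jordan form J above.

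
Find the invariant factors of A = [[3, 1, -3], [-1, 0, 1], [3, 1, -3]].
The Jordan structure of A has elementary divisors x^3. Arranging the block sizes at each eigenvalue in decreasing order and taking row products gives the invariant factors.

Invariant factors (smallest first, each dividing the next): x^3.

Check: the last factor x^3 is the minimal polynomial, and the product x^3 is the characteristic polynomial.

x^3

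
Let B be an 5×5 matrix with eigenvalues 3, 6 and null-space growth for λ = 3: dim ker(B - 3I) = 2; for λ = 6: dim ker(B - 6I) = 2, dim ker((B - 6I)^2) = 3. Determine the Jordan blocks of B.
λ = 3: successive nullity increments [2] count blocks of size ≥ k; block sizes are [1, 1].
λ = 6: successive nullity increments [2, 1] count blocks of size ≥ k; block sizes are [2, 1].

Jordan blocks: (3, 1), (3, 1), (6, 2), (6, 1)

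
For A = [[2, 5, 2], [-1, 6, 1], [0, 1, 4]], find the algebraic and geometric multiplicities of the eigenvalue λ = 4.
The characteristic polynomial is (x - 4)^3, so the factor x - 4 appears with exponent 3: the algebraic multiplicity is 3.

rank(A - 4I) = 2, so the eigenspace has dimension 3 - 2 = 1: the geometric multiplicity is 1.

Since 1 < 3, A is not diagonalizable.

algebraic multiplicity 3, geometric multiplicity 1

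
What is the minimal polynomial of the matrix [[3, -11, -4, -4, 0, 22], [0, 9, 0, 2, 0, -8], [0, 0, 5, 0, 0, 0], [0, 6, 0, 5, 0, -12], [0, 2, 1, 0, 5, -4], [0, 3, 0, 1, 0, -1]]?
m_A(x) = (x - 5)^2(x - 3)^2

The characteristic polynomial factors as (x - 5)^4(x - 3)^2. The minimal polynomial is ∏(x - λ)^{k_λ} where k_λ is the size of the largest Jordan block at λ.

For λ = 3: rank(A - 3I) = 5, and the largest Jordan block has size 2 (the smallest k with rank((A - 3I)^k) = rank((A - 3I)^(k+1))).
For λ = 5: rank(A - 5I) = 4, and the largest Jordan block has size 2 (the smallest k with rank((A - 5I)^k) = rank((A - 5I)^(k+1))).

So m_A(x) = (x - 5)^2(x - 3)^2.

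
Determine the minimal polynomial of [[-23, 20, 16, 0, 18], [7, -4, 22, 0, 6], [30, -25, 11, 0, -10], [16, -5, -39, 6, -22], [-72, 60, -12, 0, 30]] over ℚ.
m_A(x) = (x - 6)(x - 1)^2

The characteristic polynomial factors as (x - 6)^3(x - 1)^2. The minimal polynomial is ∏(x - λ)^{k_λ} where k_λ is the size of the largest Jordan block at λ.

For λ = 1: rank(A - I) = 4, and the largest Jordan block has size 2 (the smallest k with rank((A - I)^k) = rank((A - I)^(k+1))).
For λ = 6: rank(A - 6I) = 2, and the largest Jordan block has size 1 (the smallest k with rank((A - 6I)^k) = rank((A - 6I)^(k+1))).

So m_A(x) = (x - 6)(x - 1)^2.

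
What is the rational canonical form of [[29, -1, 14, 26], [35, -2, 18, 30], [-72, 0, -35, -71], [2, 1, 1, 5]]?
R = [[0, 0, 0, -40], [1, 0, 0, 18], [0, 1, 0, 11], [0, 0, 1, -3]]

The invariant factors of A (the non-unit diagonal entries of the Smith normal form of xI - A over ℚ[x]) are (x - 2)(x + 4)(x^2 + x - 5), each dividing the next. The characteristic polynomial is their product, (x - 2)(x + 4)(x^2 + x - 5).

The rational canonical form is the block-diagonal matrix of companion matrices C(f_i):
R = [[0, 0, 0, -40], [1, 0, 0, 18], [0, 1, 0, 11], [0, 0, 1, -3]].

Note the characteristic polynomial does not split into linear factors over ℚ, so A has no Jordan form over ℚ; the rational canonical form exists over any field.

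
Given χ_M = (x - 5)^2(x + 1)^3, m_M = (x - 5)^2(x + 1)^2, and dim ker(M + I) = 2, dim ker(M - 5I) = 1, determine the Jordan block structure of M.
λ = -1: algebraic multiplicity 3 (exponent in χ_M), largest block size 2 (exponent in m_M), 2 blocks (geometric multiplicity). These force block sizes [2, 1].
λ = 5: algebraic multiplicity 2 (exponent in χ_M), largest block size 2 (exponent in m_M), 1 block (geometric multiplicity). This forces block sizes [2].

Jordan blocks: (-1, 2), (-1, 1), (5, 2)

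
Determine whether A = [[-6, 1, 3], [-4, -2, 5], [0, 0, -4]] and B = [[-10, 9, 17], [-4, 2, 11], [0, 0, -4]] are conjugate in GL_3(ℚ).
Two matrices over a field are similar if and only if they have the same invariant factors.

Both A and B have characteristic polynomial (x + 4)^3 and minimal polynomial (x + 4)^3. Computing further, both have invariant factors (x + 4)^3. Hence A and B are similar.

Yes.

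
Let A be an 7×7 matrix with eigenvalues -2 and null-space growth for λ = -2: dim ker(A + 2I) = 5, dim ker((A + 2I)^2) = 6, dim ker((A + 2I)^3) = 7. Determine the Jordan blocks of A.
λ = -2: successive nullity increments [5, 1, 1] count blocks of size ≥ k; block sizes are [3, 1, 1, 1, 1].

Jordan blocks: (-2, 3), (-2, 1), (-2, 1), (-2, 1), (-2, 1)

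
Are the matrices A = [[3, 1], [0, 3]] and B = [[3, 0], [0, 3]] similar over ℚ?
Both have characteristic polynomial (x - 3)^2, but the minimal polynomial of A is (x - 3)^2 while the minimal polynomial of B is x - 3. The minimal polynomial is a similarity invariant, so A and B are not similar.

No.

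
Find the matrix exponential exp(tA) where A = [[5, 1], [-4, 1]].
A has Jordan form J = [[3, 1], [0, 3]] with A = PJP^{-1}, so e^{tA} = P e^{tJ} P^{-1}.

For a Jordan block J_k(λ), e^{tJ_k(λ)} = e^{λt} · (I + tN + t^2 N^2/2! + ... + t^{k-1} N^{k-1}/(k-1)!) where N is the nilpotent superdiagonal part.

Assembling the blocks and conjugating back gives the entries of e^{tA} as shown above.

e^{tA} = [[(2*t + 1)*e^{3*t}, t*e^{3*t}], [-4*t*e^{3*t}, (1 - 2*t)*e^{3*t}]]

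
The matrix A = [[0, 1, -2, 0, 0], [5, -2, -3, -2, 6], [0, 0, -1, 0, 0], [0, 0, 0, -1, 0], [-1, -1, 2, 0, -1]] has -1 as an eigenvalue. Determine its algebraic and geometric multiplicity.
algebraic multiplicity 5, geometric multiplicity 3

The characteristic polynomial is (x + 1)^5, so the factor x + 1 appears with exponent 5: the algebraic multiplicity is 5.

rank(A + I) = 2, so the eigenspace has dimension 5 - 2 = 3: the geometric multiplicity is 3.

Since 3 < 5, A is not diagonalizable.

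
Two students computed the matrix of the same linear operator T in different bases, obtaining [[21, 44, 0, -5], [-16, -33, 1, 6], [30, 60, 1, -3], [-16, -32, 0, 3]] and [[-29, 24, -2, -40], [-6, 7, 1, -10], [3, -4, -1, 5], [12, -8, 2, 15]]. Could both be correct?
Yes.

Two matrices over a field are similar if and only if they have the same invariant factors.

Both A and B have characteristic polynomial (x + 1)^3(x + 5) and minimal polynomial (x + 1)^3(x + 5). Computing further, both have invariant factors (x + 1)^3(x + 5). Hence A and B are similar.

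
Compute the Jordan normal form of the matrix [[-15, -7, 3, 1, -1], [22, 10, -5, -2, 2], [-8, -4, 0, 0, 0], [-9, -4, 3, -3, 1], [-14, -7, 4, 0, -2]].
J = [[-2, 1, 0, 0, 0], [0, -2, 1, 0, 0], [0, 0, -2, 0, 0], [0, 0, 0, -2, 1], [0, 0, 0, 0, -2]]

The characteristic polynomial is det(xI - A) = (x + 2)^5, so the eigenvalues are -2 (algebraic multiplicity 5).

For λ = -2: rank(A + 2I) = 3, rank((A + 2I)^2) = 1, rank((A + 2I)^3) = 0. The eigenspace has dimension 5 - 3 = 2, so there are 2 Jordan blocks; the rank sequence gives block sizes [3, 2].

Assembling the blocks gives the Jordan form J above.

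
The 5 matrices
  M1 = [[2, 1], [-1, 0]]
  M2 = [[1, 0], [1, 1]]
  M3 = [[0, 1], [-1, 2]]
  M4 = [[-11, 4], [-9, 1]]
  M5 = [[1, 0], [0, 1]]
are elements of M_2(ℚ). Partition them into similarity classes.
3 classes: {M1, M2, M3}, {M4}, {M5}

Characteristic polynomials: χ_{M1} = (x - 1)^2, χ_{M2} = (x - 1)^2, χ_{M3} = (x - 1)^2, χ_{M4} = (x + 5)^2, χ_{M5} = (x - 1)^2.

{M1, M2, M3}: invariant factors (x - 1)^2.

{M4}: invariant factors (x + 5)^2.

{M5}: invariant factors x - 1, x - 1.

Matrices are similar if and only if their invariant-factor lists agree; the partition into similarity classes is {M1, M2, M3}, {M4}, {M5}.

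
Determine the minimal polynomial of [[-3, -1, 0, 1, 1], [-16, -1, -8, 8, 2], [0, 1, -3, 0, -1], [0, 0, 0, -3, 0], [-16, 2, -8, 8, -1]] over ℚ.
The characteristic polynomial factors as (x - 1)(x + 3)^4. The minimal polynomial is ∏(x - λ)^{k_λ} where k_λ is the size of the largest Jordan block at λ.

For λ = -3: rank(A + 3I) = 3, and the largest Jordan block has size 2 (the smallest k with rank((A + 3I)^k) = rank((A + 3I)^(k+1))).
For λ = 1: rank(A - I) = 4, and the largest Jordan block has size 1 (the smallest k with rank((A - I)^k) = rank((A - I)^(k+1))).

So m_A(x) = (x - 1)(x + 3)^2.

m_A(x) = (x - 1)(x + 3)^2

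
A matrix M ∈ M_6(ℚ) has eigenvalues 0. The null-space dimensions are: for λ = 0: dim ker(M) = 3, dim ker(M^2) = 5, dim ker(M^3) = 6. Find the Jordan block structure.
λ = 0: successive nullity increments [3, 2, 1] count blocks of size ≥ k; block sizes are [3, 2, 1].

Jordan blocks: (0, 3), (0, 2), (0, 1)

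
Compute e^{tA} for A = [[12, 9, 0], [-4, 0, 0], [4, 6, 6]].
A has Jordan form J = [[6, 1, 0], [0, 6, 0], [0, 0, 6]] with A = PJP^{-1}, so e^{tA} = P e^{tJ} P^{-1}.

For a Jordan block J_k(λ), e^{tJ_k(λ)} = e^{λt} · (I + tN + t^2 N^2/2! + ... + t^{k-1} N^{k-1}/(k-1)!) where N is the nilpotent superdiagonal part.

Assembling the blocks and conjugating back gives the entries of e^{tA} as shown above.

e^{tA} = [[(6*t + 1)*e^{6*t}, 9*t*e^{6*t}, 0], [-4*t*e^{6*t}, (1 - 6*t)*e^{6*t}, 0], [4*t*e^{6*t}, 6*t*e^{6*t}, e^{6*t}]]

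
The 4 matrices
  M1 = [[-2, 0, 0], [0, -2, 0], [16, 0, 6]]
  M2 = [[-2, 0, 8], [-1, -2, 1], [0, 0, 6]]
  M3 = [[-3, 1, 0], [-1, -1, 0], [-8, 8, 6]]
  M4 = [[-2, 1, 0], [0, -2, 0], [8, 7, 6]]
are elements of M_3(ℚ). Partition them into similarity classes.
Characteristic polynomials: χ_{M1} = (x - 6)(x + 2)^2, χ_{M2} = (x - 6)(x + 2)^2, χ_{M3} = (x - 6)(x + 2)^2, χ_{M4} = (x - 6)(x + 2)^2.

{M1}: invariant factors x + 2, (x - 6)(x + 2).

{M2, M3, M4}: invariant factors (x - 6)(x + 2)^2.

Matrices are similar if and only if their invariant-factor lists agree; the partition into similarity classes is {M1}, {M2, M3, M4}.

2 classes: {M1}, {M2, M3, M4}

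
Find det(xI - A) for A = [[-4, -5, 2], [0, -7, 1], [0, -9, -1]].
χ_A(x) = (x + 4)^3

xI - A = [[x + 4, 5, -2], [0, x + 7, -1], [0, 9, x + 1]].

Expanding det(xI - A) along the first row:
det(xI - A) = + (x + 4)·det([[x + 7, -1], [9, x + 1]]) - (5)·det([[0, -1], [0, x + 1]]) + (-2)·det([[0, x + 7], [0, 9]]).

Evaluating gives χ_A(x) = x^3 + 12x^2 + 48x + 64 = (x + 4)^3.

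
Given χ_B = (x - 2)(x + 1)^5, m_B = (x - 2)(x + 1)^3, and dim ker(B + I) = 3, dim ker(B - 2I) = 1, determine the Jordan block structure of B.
λ = -1: algebraic multiplicity 5 (exponent in χ_B), largest block size 3 (exponent in m_B), 3 blocks (geometric multiplicity). These force block sizes [3, 1, 1].
λ = 2: algebraic multiplicity 1 (exponent in χ_B), largest block size 1 (exponent in m_B), 1 block (geometric multiplicity). This forces block sizes [1].

Jordan blocks: (-1, 3), (-1, 1), (-1, 1), (2, 1)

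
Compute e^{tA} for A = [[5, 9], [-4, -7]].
e^{tA} = [[(6*t + 1)*e^{-t}, 9*t*e^{-t}], [-4*t*e^{-t}, (1 - 6*t)*e^{-t}]]

A has Jordan form J = [[-1, 1], [0, -1]] with A = PJP^{-1}, so e^{tA} = P e^{tJ} P^{-1}.

For a Jordan block J_k(λ), e^{tJ_k(λ)} = e^{λt} · (I + tN + t^2 N^2/2! + ... + t^{k-1} N^{k-1}/(k-1)!) where N is the nilpotent superdiagonal part.

Assembling the blocks and conjugating back gives the entries of e^{tA} as shown above.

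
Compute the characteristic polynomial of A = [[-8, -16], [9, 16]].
xI - A = [[x + 8, 16], [-9, x - 16]].

Expanding det(xI - A) along the first row:
det(xI - A) = + (x + 8)·det([[x - 16]]) - (16)·det([[-9]]).

Evaluating gives χ_A(x) = x^2 - 8x + 16 = (x - 4)^2.

χ_A(x) = (x - 4)^2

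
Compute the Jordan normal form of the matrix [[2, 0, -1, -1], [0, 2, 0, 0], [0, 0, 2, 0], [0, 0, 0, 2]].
J = [[2, 1, 0, 0], [0, 2, 0, 0], [0, 0, 2, 0], [0, 0, 0, 2]]

The characteristic polynomial is det(xI - A) = (x - 2)^4, so the eigenvalues are 2 (algebraic multiplicity 4).

For λ = 2: rank(A - 2I) = 1, rank((A - 2I)^2) = 0. The eigenspace has dimension 4 - 1 = 3, so there are 3 Jordan blocks; the rank sequence gives block sizes [2, 1, 1].

Assembling the blocks gives the Jordan form J above.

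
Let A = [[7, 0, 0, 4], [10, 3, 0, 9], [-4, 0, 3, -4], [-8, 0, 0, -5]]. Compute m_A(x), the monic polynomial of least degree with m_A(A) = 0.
The characteristic polynomial factors as (x - 3)^3(x + 1). The minimal polynomial is ∏(x - λ)^{k_λ} where k_λ is the size of the largest Jordan block at λ.

For λ = -1: rank(A + I) = 3, and the largest Jordan block has size 1 (the smallest k with rank((A + I)^k) = rank((A + I)^(k+1))).
For λ = 3: rank(A - 3I) = 2, and the largest Jordan block has size 2 (the smallest k with rank((A - 3I)^k) = rank((A - 3I)^(k+1))).

So m_A(x) = (x - 3)^2(x + 1).

m_A(x) = (x - 3)^2(x + 1)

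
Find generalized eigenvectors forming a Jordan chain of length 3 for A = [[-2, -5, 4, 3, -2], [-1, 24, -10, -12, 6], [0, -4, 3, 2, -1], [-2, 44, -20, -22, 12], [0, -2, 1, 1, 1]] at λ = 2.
v_1 = [[0, 1, 0, 3, 2]]^T, v_2 = [[0, -2, 0, -4, -1]]^T, v_3 = [[0, -2, 1, -4, 1]]^T

We seek v_1 ∈ ker((A - 2I)^3) \ ker((A - 2I)^2), then set v_{i+1} = (A - 2I) v_i.

One such chain is v_1 = [[0, 1, 0, 3, 2]]^T, v_2 = [[0, -2, 0, -4, -1]]^T, v_3 = [[0, -2, 1, -4, 1]]^T. Check: (A - 2I) v_3 = [[0, 0, 0, 0, 0]]^T = 0.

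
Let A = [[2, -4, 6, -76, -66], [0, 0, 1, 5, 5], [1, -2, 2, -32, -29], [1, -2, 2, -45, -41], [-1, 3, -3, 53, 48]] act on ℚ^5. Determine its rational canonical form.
R = [[0, 0, 0, 0, 30], [1, 0, 0, 0, -41], [0, 1, 0, 0, 12], [0, 0, 1, 0, -7], [0, 0, 0, 1, 7]]

The invariant factors of A (the non-unit diagonal entries of the Smith normal form of xI - A over ℚ[x]) are (x - 6)(x - 1)(x^3 + x - 5), each dividing the next. The characteristic polynomial is their product, (x - 6)(x - 1)(x^3 + x - 5).

The rational canonical form is the block-diagonal matrix of companion matrices C(f_i):
R = [[0, 0, 0, 0, 30], [1, 0, 0, 0, -41], [0, 1, 0, 0, 12], [0, 0, 1, 0, -7], [0, 0, 0, 1, 7]].

Note the characteristic polynomial does not split into linear factors over ℚ, so A has no Jordan form over ℚ; the rational canonical form exists over any field.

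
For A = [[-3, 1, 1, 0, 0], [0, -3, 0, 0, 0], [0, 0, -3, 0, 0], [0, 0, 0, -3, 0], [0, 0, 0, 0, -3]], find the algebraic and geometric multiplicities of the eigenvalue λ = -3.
The characteristic polynomial is (x + 3)^5, so the factor x + 3 appears with exponent 5: the algebraic multiplicity is 5.

rank(A + 3I) = 1, so the eigenspace has dimension 5 - 1 = 4: the geometric multiplicity is 4.

Since 4 < 5, A is not diagonalizable.

algebraic multiplicity 5, geometric multiplicity 4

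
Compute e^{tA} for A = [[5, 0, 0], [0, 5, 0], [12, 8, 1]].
A has Jordan form J = [[1, 0, 0], [0, 5, 0], [0, 0, 5]] with A = PJP^{-1}, so e^{tA} = P e^{tJ} P^{-1}.

For a Jordan block J_k(λ), e^{tJ_k(λ)} = e^{λt} · (I + tN + t^2 N^2/2! + ... + t^{k-1} N^{k-1}/(k-1)!) where N is the nilpotent superdiagonal part.

Assembling the blocks and conjugating back gives the entries of e^{tA} as shown above.

e^{tA} = [[e^{5*t}, 0, 0], [0, e^{5*t}, 0], [3*(e^{4*t} - 1)*e^{t}, 2*(e^{4*t} - 1)*e^{t}, e^{t}]]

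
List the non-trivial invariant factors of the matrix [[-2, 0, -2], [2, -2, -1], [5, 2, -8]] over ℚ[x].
The Jordan structure of A has elementary divisors (x + 4)^3. Arranging the block sizes at each eigenvalue in decreasing order and taking row products gives the invariant factors.

Invariant factors (smallest first, each dividing the next): (x + 4)^3.

Check: the last factor (x + 4)^3 is the minimal polynomial, and the product (x + 4)^3 is the characteristic polynomial.

(x + 4)^3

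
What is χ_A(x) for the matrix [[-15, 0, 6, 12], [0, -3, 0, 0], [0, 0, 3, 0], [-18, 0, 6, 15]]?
xI - A = [[x + 15, 0, -6, -12], [0, x + 3, 0, 0], [0, 0, x - 3, 0], [18, 0, -6, x - 15]].

Expanding det(xI - A) along the first row:
det(xI - A) = + (x + 15)·det([[x + 3, 0, 0], [0, x - 3, 0], [0, -6, x - 15]]) - (0)·det([[0, 0, 0], [0, x - 3, 0], [18, -6, x - 15]]) + (-6)·det([[0, x + 3, 0], [0, 0, 0], [18, 0, x - 15]]) - (-12)·det([[0, x + 3, 0], [0, 0, x - 3], [18, 0, -6]]).

Evaluating gives χ_A(x) = x^4 - 18x^2 + 81 = (x - 3)^2(x + 3)^2.

χ_A(x) = (x - 3)^2(x + 3)^2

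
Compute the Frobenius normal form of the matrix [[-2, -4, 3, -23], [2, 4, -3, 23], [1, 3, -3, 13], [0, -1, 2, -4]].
R = [[0, 0, 0, 0], [1, 0, 0, 10], [0, 1, 0, -1], [0, 0, 1, -5]]

The invariant factors of A (the non-unit diagonal entries of the Smith normal form of xI - A over ℚ[x]) are x(x + 2)(x^2 + 3x - 5), each dividing the next. The characteristic polynomial is their product, x(x + 2)(x^2 + 3x - 5).

The rational canonical form is the block-diagonal matrix of companion matrices C(f_i):
R = [[0, 0, 0, 0], [1, 0, 0, 10], [0, 1, 0, -1], [0, 0, 1, -5]].

Note the characteristic polynomial does not split into linear factors over ℚ, so A has no Jordan form over ℚ; the rational canonical form exists over any field.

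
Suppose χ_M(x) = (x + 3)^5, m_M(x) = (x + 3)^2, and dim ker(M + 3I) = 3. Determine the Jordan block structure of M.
Jordan blocks: (-3, 2), (-3, 2), (-3, 1)

λ = -3: algebraic multiplicity 5 (exponent in χ_M), largest block size 2 (exponent in m_M), 3 blocks (geometric multiplicity). These force block sizes [2, 2, 1].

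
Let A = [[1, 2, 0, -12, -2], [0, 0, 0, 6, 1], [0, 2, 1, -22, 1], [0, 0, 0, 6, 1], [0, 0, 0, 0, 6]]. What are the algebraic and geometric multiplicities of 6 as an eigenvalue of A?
The characteristic polynomial is x(x - 6)^2(x - 1)^2, so the factor x - 6 appears with exponent 2: the algebraic multiplicity is 2.

rank(A - 6I) = 4, so the eigenspace has dimension 5 - 4 = 1: the geometric multiplicity is 1.

Since 1 < 2, A is not diagonalizable.

algebraic multiplicity 2, geometric multiplicity 1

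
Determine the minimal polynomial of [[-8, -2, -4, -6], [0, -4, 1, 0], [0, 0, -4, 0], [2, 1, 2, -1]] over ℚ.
m_A(x) = (x + 4)^2(x + 5)

The characteristic polynomial factors as (x + 4)^3(x + 5). The minimal polynomial is ∏(x - λ)^{k_λ} where k_λ is the size of the largest Jordan block at λ.

For λ = -5: rank(A + 5I) = 3, and the largest Jordan block has size 1 (the smallest k with rank((A + 5I)^k) = rank((A + 5I)^(k+1))).
For λ = -4: rank(A + 4I) = 2, and the largest Jordan block has size 2 (the smallest k with rank((A + 4I)^k) = rank((A + 4I)^(k+1))).

So m_A(x) = (x + 4)^2(x + 5).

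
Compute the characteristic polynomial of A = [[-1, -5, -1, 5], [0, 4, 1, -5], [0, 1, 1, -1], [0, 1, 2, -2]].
xI - A = [[x + 1, 5, 1, -5], [0, x - 4, -1, 5], [0, -1, x - 1, 1], [0, -1, -2, x + 2]].

Expanding det(xI - A) along the first row:
det(xI - A) = + (x + 1)·det([[x - 4, -1, 5], [-1, x - 1, 1], [-1, -2, x + 2]]) - (5)·det([[0, -1, 5], [0, x - 1, 1], [0, -2, x + 2]]) + (1)·det([[0, x - 4, 5], [0, -1, 1], [0, -1, x + 2]]) - (-5)·det([[0, x - 4, -1], [0, -1, x - 1], [0, -1, -2]]).

Evaluating gives χ_A(x) = x^4 - 2x^3 - 3x^2 + 4x + 4 = (x - 2)^2(x + 1)^2.

χ_A(x) = (x - 2)^2(x + 1)^2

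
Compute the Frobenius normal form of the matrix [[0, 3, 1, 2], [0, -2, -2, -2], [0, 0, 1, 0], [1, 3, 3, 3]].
The invariant factors of A (the non-unit diagonal entries of the Smith normal form of xI - A over ℚ[x]) are x - 1, (x - 1)(x^2 - 2), each dividing the next. The characteristic polynomial is their product, (x - 1)^2(x^2 - 2).

The rational canonical form is the block-diagonal matrix of companion matrices C(f_i):
R = [[1, 0, 0, 0], [0, 0, 0, -2], [0, 1, 0, 2], [0, 0, 1, 1]].

Note the characteristic polynomial does not split into linear factors over ℚ, so A has no Jordan form over ℚ; the rational canonical form exists over any field.

R = [[1, 0, 0, 0], [0, 0, 0, -2], [0, 1, 0, 2], [0, 0, 1, 1]]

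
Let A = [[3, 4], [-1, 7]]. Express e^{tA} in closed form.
A has Jordan form J = [[5, 1], [0, 5]] with A = PJP^{-1}, so e^{tA} = P e^{tJ} P^{-1}.

For a Jordan block J_k(λ), e^{tJ_k(λ)} = e^{λt} · (I + tN + t^2 N^2/2! + ... + t^{k-1} N^{k-1}/(k-1)!) where N is the nilpotent superdiagonal part.

Assembling the blocks and conjugating back gives the entries of e^{tA} as shown above.

e^{tA} = [[(1 - 2*t)*e^{5*t}, 4*t*e^{5*t}], [-t*e^{5*t}, (2*t + 1)*e^{5*t}]]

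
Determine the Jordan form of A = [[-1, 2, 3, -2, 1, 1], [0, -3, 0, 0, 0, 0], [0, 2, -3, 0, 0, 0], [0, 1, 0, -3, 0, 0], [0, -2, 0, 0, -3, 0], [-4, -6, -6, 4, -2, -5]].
J = [[-3, 1, 0, 0, 0, 0], [0, -3, 0, 0, 0, 0], [0, 0, -3, 1, 0, 0], [0, 0, 0, -3, 0, 0], [0, 0, 0, 0, -3, 0], [0, 0, 0, 0, 0, -3]]

The characteristic polynomial is det(xI - A) = (x + 3)^6, so the eigenvalues are -3 (algebraic multiplicity 6).

For λ = -3: rank(A + 3I) = 2, rank((A + 3I)^2) = 0. The eigenspace has dimension 6 - 2 = 4, so there are 4 Jordan blocks; the rank sequence gives block sizes [2, 2, 1, 1].

Assembling the blocks gives the Jordan form J above.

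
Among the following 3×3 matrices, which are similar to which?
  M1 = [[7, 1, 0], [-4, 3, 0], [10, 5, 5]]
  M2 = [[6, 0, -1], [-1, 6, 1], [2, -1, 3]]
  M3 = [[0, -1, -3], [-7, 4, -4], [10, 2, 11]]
2 classes: {M1}, {M2, M3}

Characteristic polynomials: χ_{M1} = (x - 5)^3, χ_{M2} = (x - 5)^3, χ_{M3} = (x - 5)^3.

{M1}: invariant factors x - 5, (x - 5)^2.

{M2, M3}: invariant factors (x - 5)^3.

Matrices are similar if and only if their invariant-factor lists agree; the partition into similarity classes is {M1}, {M2, M3}.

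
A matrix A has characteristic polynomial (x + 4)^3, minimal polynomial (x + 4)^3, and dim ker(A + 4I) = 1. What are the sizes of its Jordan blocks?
Jordan blocks: (-4, 3)

λ = -4: algebraic multiplicity 3 (exponent in χ_A), largest block size 3 (exponent in m_A), 1 block (geometric multiplicity). This forces block sizes [3].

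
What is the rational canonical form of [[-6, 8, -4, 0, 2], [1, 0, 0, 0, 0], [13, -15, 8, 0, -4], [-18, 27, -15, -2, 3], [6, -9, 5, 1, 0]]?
R = [[0, 0, 0, 0, 2], [1, 0, 0, 0, -2], [0, 1, 0, 0, -2], [0, 0, 1, 0, 3], [0, 0, 0, 1, 0]]

The invariant factors of A (the non-unit diagonal entries of the Smith normal form of xI - A over ℚ[x]) are (x - 1)(x + 1)(x^3 - 2x + 2), each dividing the next. The characteristic polynomial is their product, (x - 1)(x + 1)(x^3 - 2x + 2).

The rational canonical form is the block-diagonal matrix of companion matrices C(f_i):
R = [[0, 0, 0, 0, 2], [1, 0, 0, 0, -2], [0, 1, 0, 0, -2], [0, 0, 1, 0, 3], [0, 0, 0, 1, 0]].

Note the characteristic polynomial does not split into linear factors over ℚ, so A has no Jordan form over ℚ; the rational canonical form exists over any field.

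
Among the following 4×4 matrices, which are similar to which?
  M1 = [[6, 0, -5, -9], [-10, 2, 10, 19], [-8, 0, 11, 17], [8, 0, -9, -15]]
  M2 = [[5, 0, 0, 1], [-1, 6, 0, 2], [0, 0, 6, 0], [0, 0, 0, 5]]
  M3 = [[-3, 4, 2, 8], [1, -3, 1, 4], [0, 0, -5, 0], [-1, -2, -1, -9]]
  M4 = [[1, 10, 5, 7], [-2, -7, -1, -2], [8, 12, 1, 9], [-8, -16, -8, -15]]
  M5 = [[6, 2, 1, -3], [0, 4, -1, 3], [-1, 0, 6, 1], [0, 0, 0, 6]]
4 classes: {M1}, {M2, M5}, {M3}, {M4}

Characteristic polynomials: χ_{M1} = (x - 2)^3(x + 2), χ_{M2} = (x - 6)^2(x - 5)^2, χ_{M3} = (x + 5)^4, χ_{M4} = (x + 5)^4, χ_{M5} = (x - 6)^2(x - 5)^2.

{M1}: invariant factors (x - 2)^3(x + 2).

{M2, M5}: invariant factors x - 6, (x - 6)(x - 5)^2.

{M3}: invariant factors x + 5, x + 5, (x + 5)^2.

{M4}: invariant factors x + 5, (x + 5)^3.

Matrices are similar if and only if their invariant-factor lists agree; the partition into similarity classes is {M1}, {M2, M5}, {M3}, {M4}.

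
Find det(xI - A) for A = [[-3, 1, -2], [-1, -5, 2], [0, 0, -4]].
χ_A(x) = (x + 4)^3

xI - A = [[x + 3, -1, 2], [1, x + 5, -2], [0, 0, x + 4]].

Expanding det(xI - A) along the first row:
det(xI - A) = + (x + 3)·det([[x + 5, -2], [0, x + 4]]) - (-1)·det([[1, -2], [0, x + 4]]) + (2)·det([[1, x + 5], [0, 0]]).

Evaluating gives χ_A(x) = x^3 + 12x^2 + 48x + 64 = (x + 4)^3.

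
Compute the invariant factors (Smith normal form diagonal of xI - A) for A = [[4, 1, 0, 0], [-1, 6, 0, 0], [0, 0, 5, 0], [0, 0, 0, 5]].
The Jordan structure of A has elementary divisors (x - 5)^2, (x - 5), (x - 5). Arranging the block sizes at each eigenvalue in decreasing order and taking row products gives the invariant factors.

Invariant factors (smallest first, each dividing the next): x - 5, x - 5, (x - 5)^2.

Check: the last factor (x - 5)^2 is the minimal polynomial, and the product (x - 5)^4 is the characteristic polynomial.

x - 5, x - 5, (x - 5)^2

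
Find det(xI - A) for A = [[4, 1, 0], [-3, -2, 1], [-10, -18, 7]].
xI - A = [[x - 4, -1, 0], [3, x + 2, -1], [10, 18, x - 7]].

Expanding det(xI - A) along the first row:
det(xI - A) = + (x - 4)·det([[x + 2, -1], [18, x - 7]]) - (-1)·det([[3, -1], [10, x - 7]]) + (0)·det([[3, x + 2], [10, 18]]).

Evaluating gives χ_A(x) = x^3 - 9x^2 + 27x - 27 = (x - 3)^3.

χ_A(x) = (x - 3)^3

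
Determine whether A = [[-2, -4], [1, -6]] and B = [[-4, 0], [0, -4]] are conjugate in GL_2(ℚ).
Both have characteristic polynomial (x + 4)^2, but the minimal polynomial of A is (x + 4)^2 while the minimal polynomial of B is x + 4. The minimal polynomial is a similarity invariant, so A and B are not similar.

No.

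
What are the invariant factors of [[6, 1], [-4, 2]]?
(x - 4)^2

The Jordan structure of A has elementary divisors (x - 4)^2. Arranging the block sizes at each eigenvalue in decreasing order and taking row products gives the invariant factors.

Invariant factors (smallest first, each dividing the next): (x - 4)^2.

Check: the last factor (x - 4)^2 is the minimal polynomial, and the product (x - 4)^2 is the characteristic polynomial.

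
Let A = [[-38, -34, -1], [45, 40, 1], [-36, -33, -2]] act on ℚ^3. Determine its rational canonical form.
R = [[0, 0, -5], [1, 0, -3], [0, 1, 0]]

The invariant factors of A (the non-unit diagonal entries of the Smith normal form of xI - A over ℚ[x]) are x^3 + 3x + 5, each dividing the next. The characteristic polynomial is their product, x^3 + 3x + 5.

The rational canonical form is the block-diagonal matrix of companion matrices C(f_i):
R = [[0, 0, -5], [1, 0, -3], [0, 1, 0]].

Note the characteristic polynomial does not split into linear factors over ℚ, so A has no Jordan form over ℚ; the rational canonical form exists over any field.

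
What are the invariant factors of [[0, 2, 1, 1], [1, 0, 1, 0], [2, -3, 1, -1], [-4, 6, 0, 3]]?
x - 1, (x - 1)^3

The Jordan structure of A has elementary divisors (x - 1)^3, (x - 1). Arranging the block sizes at each eigenvalue in decreasing order and taking row products gives the invariant factors.

Invariant factors (smallest first, each dividing the next): x - 1, (x - 1)^3.

Check: the last factor (x - 1)^3 is the minimal polynomial, and the product (x - 1)^4 is the characteristic polynomial.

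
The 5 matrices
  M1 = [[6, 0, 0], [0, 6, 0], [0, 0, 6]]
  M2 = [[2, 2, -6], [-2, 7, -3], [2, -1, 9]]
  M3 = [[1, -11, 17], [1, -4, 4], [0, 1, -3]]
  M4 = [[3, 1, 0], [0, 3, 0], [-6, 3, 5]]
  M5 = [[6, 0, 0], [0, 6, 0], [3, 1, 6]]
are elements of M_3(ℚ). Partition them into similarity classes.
4 classes: {M1}, {M2, M5}, {M3}, {M4}

Characteristic polynomials: χ_{M1} = (x - 6)^3, χ_{M2} = (x - 6)^3, χ_{M3} = (x + 2)^3, χ_{M4} = (x - 5)(x - 3)^2, χ_{M5} = (x - 6)^3.

{M1}: invariant factors x - 6, x - 6, x - 6.

{M2, M5}: invariant factors x - 6, (x - 6)^2.

{M3}: invariant factors (x + 2)^3.

{M4}: invariant factors (x - 5)(x - 3)^2.

Matrices are similar if and only if their invariant-factor lists agree; the partition into similarity classes is {M1}, {M2, M5}, {M3}, {M4}.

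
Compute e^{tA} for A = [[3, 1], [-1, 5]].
e^{tA} = [[(1 - t)*e^{4*t}, t*e^{4*t}], [-t*e^{4*t}, (t + 1)*e^{4*t}]]

A has Jordan form J = [[4, 1], [0, 4]] with A = PJP^{-1}, so e^{tA} = P e^{tJ} P^{-1}.

For a Jordan block J_k(λ), e^{tJ_k(λ)} = e^{λt} · (I + tN + t^2 N^2/2! + ... + t^{k-1} N^{k-1}/(k-1)!) where N is the nilpotent superdiagonal part.

Assembling the blocks and conjugating back gives the entries of e^{tA} as shown above.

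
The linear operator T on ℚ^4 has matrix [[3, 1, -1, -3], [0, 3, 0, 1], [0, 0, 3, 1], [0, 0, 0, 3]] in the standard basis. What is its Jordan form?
The characteristic polynomial is det(xI - A) = (x - 3)^4, so the eigenvalues are 3 (algebraic multiplicity 4).

For λ = 3: rank(A - 3I) = 2, rank((A - 3I)^2) = 0. The eigenspace has dimension 4 - 2 = 2, so there are 2 Jordan blocks; the rank sequence gives block sizes [2, 2].

Assembling the blocks gives the Jordan form J above.

J = [[3, 1, 0, 0], [0, 3, 0, 0], [0, 0, 3, 1], [0, 0, 0, 3]]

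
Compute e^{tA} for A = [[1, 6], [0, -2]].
A has Jordan form J = [[-2, 0], [0, 1]] with A = PJP^{-1}, so e^{tA} = P e^{tJ} P^{-1}.

For a Jordan block J_k(λ), e^{tJ_k(λ)} = e^{λt} · (I + tN + t^2 N^2/2! + ... + t^{k-1} N^{k-1}/(k-1)!) where N is the nilpotent superdiagonal part.

Assembling the blocks and conjugating back gives the entries of e^{tA} as shown above.

e^{tA} = [[e^{t}, 2*e^{t} - 2*e^{-2*t}], [0, e^{-2*t}]]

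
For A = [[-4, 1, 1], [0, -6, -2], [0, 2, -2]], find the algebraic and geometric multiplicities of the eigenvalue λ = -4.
The characteristic polynomial is (x + 4)^3, so the factor x + 4 appears with exponent 3: the algebraic multiplicity is 3.

rank(A + 4I) = 1, so the eigenspace has dimension 3 - 1 = 2: the geometric multiplicity is 2.

Since 2 < 3, A is not diagonalizable.

algebraic multiplicity 3, geometric multiplicity 2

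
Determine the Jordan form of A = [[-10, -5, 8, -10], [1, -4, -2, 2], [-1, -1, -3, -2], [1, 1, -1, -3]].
The characteristic polynomial is det(xI - A) = (x + 5)^4, so the eigenvalues are -5 (algebraic multiplicity 4).

For λ = -5: rank(A + 5I) = 2, rank((A + 5I)^2) = 1, rank((A + 5I)^3) = 0. The eigenspace has dimension 4 - 2 = 2, so there are 2 Jordan blocks; the rank sequence gives block sizes [3, 1].

Assembling the blocks gives the Jordan form J above.

J = [[-5, 1, 0, 0], [0, -5, 1, 0], [0, 0, -5, 0], [0, 0, 0, -5]]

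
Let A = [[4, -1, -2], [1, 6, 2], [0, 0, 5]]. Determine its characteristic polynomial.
xI - A = [[x - 4, 1, 2], [-1, x - 6, -2], [0, 0, x - 5]].

Expanding det(xI - A) along the first row:
det(xI - A) = + (x - 4)·det([[x - 6, -2], [0, x - 5]]) - (1)·det([[-1, -2], [0, x - 5]]) + (2)·det([[-1, x - 6], [0, 0]]).

Evaluating gives χ_A(x) = x^3 - 15x^2 + 75x - 125 = (x - 5)^3.

χ_A(x) = (x - 5)^3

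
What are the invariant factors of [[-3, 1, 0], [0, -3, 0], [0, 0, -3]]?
x + 3, (x + 3)^2

The Jordan structure of A has elementary divisors (x + 3)^2, (x + 3). Arranging the block sizes at each eigenvalue in decreasing order and taking row products gives the invariant factors.

Invariant factors (smallest first, each dividing the next): x + 3, (x + 3)^2.

Check: the last factor (x + 3)^2 is the minimal polynomial, and the product (x + 3)^3 is the characteristic polynomial.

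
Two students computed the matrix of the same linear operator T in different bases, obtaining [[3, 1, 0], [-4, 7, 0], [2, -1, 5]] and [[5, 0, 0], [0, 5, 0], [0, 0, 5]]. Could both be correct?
Both have characteristic polynomial (x - 5)^3, but the minimal polynomial of A is (x - 5)^2 while the minimal polynomial of B is x - 5. The minimal polynomial is a similarity invariant, so A and B are not similar.

No.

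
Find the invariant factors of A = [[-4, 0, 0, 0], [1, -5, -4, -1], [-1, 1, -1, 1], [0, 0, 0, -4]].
The Jordan structure of A has elementary divisors (x + 4), (x + 4), (x + 3)^2. Arranging the block sizes at each eigenvalue in decreasing order and taking row products gives the invariant factors.

Invariant factors (smallest first, each dividing the next): x + 4, (x + 3)^2(x + 4).

Check: the last factor (x + 3)^2(x + 4) is the minimal polynomial, and the product (x + 3)^2(x + 4)^2 is the characteristic polynomial.

x + 4, (x + 3)^2(x + 4)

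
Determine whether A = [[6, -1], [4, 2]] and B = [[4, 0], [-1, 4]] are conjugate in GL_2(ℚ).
Yes.

Two matrices over a field are similar if and only if they have the same invariant factors.

Both A and B have characteristic polynomial (x - 4)^2 and minimal polynomial (x - 4)^2. Computing further, both have invariant factors (x - 4)^2. Hence A and B are similar.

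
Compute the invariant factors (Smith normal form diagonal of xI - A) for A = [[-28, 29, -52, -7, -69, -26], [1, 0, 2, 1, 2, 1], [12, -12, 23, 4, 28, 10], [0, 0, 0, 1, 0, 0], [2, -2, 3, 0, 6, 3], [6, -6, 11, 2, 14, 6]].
x - 1, (x - 2)^2(x - 1)^3

The Jordan structure of A has elementary divisors (x - 1)^3, (x - 1), (x - 2)^2. Arranging the block sizes at each eigenvalue in decreasing order and taking row products gives the invariant factors.

Invariant factors (smallest first, each dividing the next): x - 1, (x - 2)^2(x - 1)^3.

Check: the last factor (x - 2)^2(x - 1)^3 is the minimal polynomial, and the product (x - 2)^2(x - 1)^4 is the characteristic polynomial.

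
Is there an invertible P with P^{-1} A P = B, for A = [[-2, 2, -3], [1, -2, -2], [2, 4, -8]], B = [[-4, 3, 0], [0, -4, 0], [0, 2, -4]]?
Both have characteristic polynomial (x + 4)^3, but the minimal polynomial of A is (x + 4)^3 while the minimal polynomial of B is (x + 4)^2. The minimal polynomial is a similarity invariant, so A and B are not similar.

No.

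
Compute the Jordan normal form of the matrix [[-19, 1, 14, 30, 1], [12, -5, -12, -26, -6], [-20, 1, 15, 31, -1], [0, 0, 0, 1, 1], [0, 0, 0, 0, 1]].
The characteristic polynomial is det(xI - A) = (x - 1)^3(x + 5)^2, so the eigenvalues are -5 (algebraic multiplicity 2), 1 (algebraic multiplicity 3).

For λ = -5: rank(A + 5I) = 4, rank((A + 5I)^2) = 3. The eigenspace has dimension 5 - 4 = 1, so there is 1 Jordan block; the rank sequence gives block sizes [2].

For λ = 1: rank(A - I) = 4, rank((A - I)^2) = 3, rank((A - I)^3) = 2. The eigenspace has dimension 5 - 4 = 1, so there is 1 Jordan block; the rank sequence gives block sizes [3].

Assembling the blocks gives the Jordan form J above.

J = [[-5, 1, 0, 0, 0], [0, -5, 0, 0, 0], [0, 0, 1, 1, 0], [0, 0, 0, 1, 1], [0, 0, 0, 0, 1]]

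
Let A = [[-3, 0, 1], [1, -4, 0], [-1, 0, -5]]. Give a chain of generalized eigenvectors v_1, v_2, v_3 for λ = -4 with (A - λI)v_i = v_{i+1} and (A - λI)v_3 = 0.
We seek v_1 ∈ ker((A + 4I)^3) \ ker((A + 4I)^2), then set v_{i+1} = (A + 4I) v_i.

One such chain is v_1 = [[1, 0, 0]]^T, v_2 = [[1, 1, -1]]^T, v_3 = [[0, 1, 0]]^T. Check: (A + 4I) v_3 = [[0, 0, 0]]^T = 0.

v_1 = [[1, 0, 0]]^T, v_2 = [[1, 1, -1]]^T, v_3 = [[0, 1, 0]]^T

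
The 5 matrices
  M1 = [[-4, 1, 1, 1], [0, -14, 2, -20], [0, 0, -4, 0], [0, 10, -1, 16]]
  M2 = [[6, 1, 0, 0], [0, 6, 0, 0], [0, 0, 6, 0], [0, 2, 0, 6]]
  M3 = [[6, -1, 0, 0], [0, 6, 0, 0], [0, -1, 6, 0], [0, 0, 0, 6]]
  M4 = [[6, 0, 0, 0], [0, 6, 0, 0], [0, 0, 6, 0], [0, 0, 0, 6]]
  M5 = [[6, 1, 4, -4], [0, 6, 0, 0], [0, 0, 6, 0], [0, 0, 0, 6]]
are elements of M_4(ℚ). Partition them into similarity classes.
Characteristic polynomials: χ_{M1} = (x - 6)(x + 4)^3, χ_{M2} = (x - 6)^4, χ_{M3} = (x - 6)^4, χ_{M4} = (x - 6)^4, χ_{M5} = (x - 6)^4.

{M1}: invariant factors (x - 6)(x + 4)^3.

{M2, M3, M5}: invariant factors x - 6, x - 6, (x - 6)^2.

{M4}: invariant factors x - 6, x - 6, x - 6, x - 6.

Matrices are similar if and only if their invariant-factor lists agree; the partition into similarity classes is {M1}, {M2, M3, M5}, {M4}.

3 classes: {M1}, {M2, M3, M5}, {M4}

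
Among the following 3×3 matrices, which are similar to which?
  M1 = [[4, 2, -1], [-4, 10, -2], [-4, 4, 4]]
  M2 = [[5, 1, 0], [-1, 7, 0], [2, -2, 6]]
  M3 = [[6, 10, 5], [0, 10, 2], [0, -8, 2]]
1 class: {M1, M2, M3}

Characteristic polynomials: χ_{M1} = (x - 6)^3, χ_{M2} = (x - 6)^3, χ_{M3} = (x - 6)^3.

{M1, M2, M3}: invariant factors x - 6, (x - 6)^2.

Matrices are similar if and only if their invariant-factor lists agree; the partition into similarity classes is {M1, M2, M3}.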